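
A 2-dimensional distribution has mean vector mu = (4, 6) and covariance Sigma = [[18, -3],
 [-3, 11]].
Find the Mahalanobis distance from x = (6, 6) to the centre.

Step 1 — centre the observation: (x - mu) = (2, 0).

Step 2 — invert Sigma. det(Sigma) = 18·11 - (-3)² = 189.
  Sigma^{-1} = (1/det) · [[d, -b], [-b, a]] = [[0.0582, 0.0159],
 [0.0159, 0.0952]].

Step 3 — form the quadratic (x - mu)^T · Sigma^{-1} · (x - mu):
  Sigma^{-1} · (x - mu) = (0.1164, 0.0317).
  (x - mu)^T · [Sigma^{-1} · (x - mu)] = (2)·(0.1164) + (0)·(0.0317) = 0.2328.

Step 4 — take square root: d = √(0.2328) ≈ 0.4825.

d(x, mu) = √(0.2328) ≈ 0.4825


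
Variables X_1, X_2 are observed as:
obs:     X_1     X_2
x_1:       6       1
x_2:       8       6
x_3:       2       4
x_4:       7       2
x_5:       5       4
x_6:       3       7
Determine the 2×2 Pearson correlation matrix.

Step 1 — column means:
  mean(X_1) = (6 + 8 + 2 + 7 + 5 + 3) / 6 = 31/6 = 5.1667
  mean(X_2) = (1 + 6 + 4 + 2 + 4 + 7) / 6 = 24/6 = 4

Step 2 — sample variances and covariances s[i,j] = (1/(n-1)) · Σ_k (x_{k,i} - mean_i) · (x_{k,j} - mean_j), with n-1 = 5:
  s[X_1,X_1] = ((0.8333)·(0.8333) + (2.8333)·(2.8333) + (-3.1667)·(-3.1667) + (1.8333)·(1.8333) + (-0.1667)·(-0.1667) + (-2.1667)·(-2.1667)) / 5 = 26.8333/5 = 5.3667
  s[X_1,X_2] = ((0.8333)·(-3) + (2.8333)·(2) + (-3.1667)·(0) + (1.8333)·(-2) + (-0.1667)·(0) + (-2.1667)·(3)) / 5 = -7/5 = -1.4
  s[X_2,X_2] = ((-3)·(-3) + (2)·(2) + (0)·(0) + (-2)·(-2) + (0)·(0) + (3)·(3)) / 5 = 26/5 = 5.2
  Sample standard deviations s_i = √(s[i,i]):
  s(X_1) = √(5.3667) = 2.3166
  s(X_2) = √(5.2) = 2.2804

Step 3 — r_{ij} = s_{ij} / (s_i · s_j):
  r[X_1,X_1] = 1 (diagonal).
  r[X_1,X_2] = -1.4 / (2.3166 · 2.2804) = -1.4 / 5.2827 = -0.265
  r[X_2,X_2] = 1 (diagonal).

R is symmetric with unit diagonal. Assembling:

R = [[1, -0.265],
 [-0.265, 1]]


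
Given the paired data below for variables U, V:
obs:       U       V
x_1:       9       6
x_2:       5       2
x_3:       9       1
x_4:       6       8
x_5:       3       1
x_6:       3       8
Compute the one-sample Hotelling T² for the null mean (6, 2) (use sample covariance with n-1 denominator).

Step 1 — sample mean vector:
  mean(U) = (9 + 5 + 9 + 6 + 3 + 3) / 6 = 35/6 = 5.8333
  mean(V) = (6 + 2 + 1 + 8 + 1 + 8) / 6 = 26/6 = 4.3333
  x̄ = (5.8333, 4.3333),  deviation x̄ - mu_0 = (5.8333, 4.3333) - (6, 2) = (-0.1667, 2.3333).

Step 2 — sample covariance matrix, S[i,j] = (1/(n-1)) · Σ_k (x_{k,i} - mean_i) · (x_{k,j} - mean_j), divisor n-1 = 5:
  S[U,U] = ((3.1667)·(3.1667) + (-0.8333)·(-0.8333) + (3.1667)·(3.1667) + (0.1667)·(0.1667) + (-2.8333)·(-2.8333) + (-2.8333)·(-2.8333)) / 5 = 36.8333/5 = 7.3667
  S[U,V] = ((3.1667)·(1.6667) + (-0.8333)·(-2.3333) + (3.1667)·(-3.3333) + (0.1667)·(3.6667) + (-2.8333)·(-3.3333) + (-2.8333)·(3.6667)) / 5 = -3.6667/5 = -0.7333
  S[V,V] = ((1.6667)·(1.6667) + (-2.3333)·(-2.3333) + (-3.3333)·(-3.3333) + (3.6667)·(3.6667) + (-3.3333)·(-3.3333) + (3.6667)·(3.6667)) / 5 = 57.3333/5 = 11.4667
  S = [[7.3667, -0.7333],
 [-0.7333, 11.4667]].

Step 3 — invert S. det(S) = 7.3667·11.4667 - (-0.7333)² = 83.9333.
  S^{-1} = (1/det) · [[d, -b], [-b, a]] = [[0.1366, 0.0087],
 [0.0087, 0.0878]].

Step 4 — quadratic form (x̄ - mu_0)^T · S^{-1} · (x̄ - mu_0):
  S^{-1} · (x̄ - mu_0) = (-0.0024, 0.2033),
  (x̄ - mu_0)^T · [...] = (-0.1667)·(-0.0024) + (2.3333)·(0.2033) = 0.4748.

Step 5 — scale by n: T² = 6 · 0.4748 = 2.8491.

T² ≈ 2.8491


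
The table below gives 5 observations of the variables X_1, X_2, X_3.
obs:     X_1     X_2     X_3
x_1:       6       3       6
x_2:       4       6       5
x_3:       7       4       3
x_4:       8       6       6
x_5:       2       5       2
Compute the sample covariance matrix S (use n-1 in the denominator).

Step 1 — column means:
  mean(X_1) = (6 + 4 + 7 + 8 + 2) / 5 = 27/5 = 5.4
  mean(X_2) = (3 + 6 + 4 + 6 + 5) / 5 = 24/5 = 4.8
  mean(X_3) = (6 + 5 + 3 + 6 + 2) / 5 = 22/5 = 4.4

Step 2 — sample covariance S[i,j] = (1/(n-1)) · Σ_k (x_{k,i} - mean_i) · (x_{k,j} - mean_j), with n-1 = 4.
  S[X_1,X_1] = ((0.6)·(0.6) + (-1.4)·(-1.4) + (1.6)·(1.6) + (2.6)·(2.6) + (-3.4)·(-3.4)) / 4 = 23.2/4 = 5.8
  S[X_1,X_2] = ((0.6)·(-1.8) + (-1.4)·(1.2) + (1.6)·(-0.8) + (2.6)·(1.2) + (-3.4)·(0.2)) / 4 = -1.6/4 = -0.4
  S[X_1,X_3] = ((0.6)·(1.6) + (-1.4)·(0.6) + (1.6)·(-1.4) + (2.6)·(1.6) + (-3.4)·(-2.4)) / 4 = 10.2/4 = 2.55
  S[X_2,X_2] = ((-1.8)·(-1.8) + (1.2)·(1.2) + (-0.8)·(-0.8) + (1.2)·(1.2) + (0.2)·(0.2)) / 4 = 6.8/4 = 1.7
  S[X_2,X_3] = ((-1.8)·(1.6) + (1.2)·(0.6) + (-0.8)·(-1.4) + (1.2)·(1.6) + (0.2)·(-2.4)) / 4 = 0.4/4 = 0.1
  S[X_3,X_3] = ((1.6)·(1.6) + (0.6)·(0.6) + (-1.4)·(-1.4) + (1.6)·(1.6) + (-2.4)·(-2.4)) / 4 = 13.2/4 = 3.3

S is symmetric (S[j,i] = S[i,j]). Assembling:

S = [[5.8, -0.4, 2.55],
 [-0.4, 1.7, 0.1],
 [2.55, 0.1, 3.3]]


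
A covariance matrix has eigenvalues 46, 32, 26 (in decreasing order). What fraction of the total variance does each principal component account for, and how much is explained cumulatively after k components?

Step 1 — total variance = trace(Sigma) = Σ λ_i = 46 + 32 + 26 = 104.

Step 2 — fraction explained by component i = λ_i / Σ λ:
  PC1: 46/104 = 0.4423
  PC2: 32/104 = 0.3077
  PC3: 26/104 = 0.25

Step 3 — cumulative fraction after k components = (λ_1 + ... + λ_k) / Σ λ:
  k = 1: 46/104 = 0.4423
  k = 2: (46 + 32)/104 = 78/104 = 0.75
  k = 3: (46 + 32 + 26)/104 = 104/104 = 1

Summary (fraction, with percent):

explained: PC1 0.4423 (44.23%), PC2 0.3077 (30.77%), PC3 0.25 (25%);  cumulative: 0.4423, 0.75, 1


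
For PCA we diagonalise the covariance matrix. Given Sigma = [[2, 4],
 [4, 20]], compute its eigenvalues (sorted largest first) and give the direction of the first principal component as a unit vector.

Step 1 — characteristic polynomial of 2×2 Sigma:
  det(Sigma - λI) = λ² - trace · λ + det = 0.
  trace = 2 + 20 = 22, det = 2·20 - (4)² = 24.
Step 2 — discriminant:
  Δ = trace² - 4·det = 484 - 96 = 388.
Step 3 — eigenvalues:
  λ = (trace ± √Δ)/2 = (22 ± 19.6977)/2,
  λ_1 = 20.8489,  λ_2 = 1.1511.

Step 4 — unit eigenvector for λ_1: solve (Sigma - λ_1 I)v = 0. First row:
  (2 - 20.8489)·v_x + (4)·v_y = 0, i.e. (-18.8489)·v_x + (4)·v_y = 0,
  so v ∝ (b, λ_1 - a) = (4, 18.8489) = u.
  ||u|| = √((4)² + (18.8489)²) = √(371.2794) ≈ 19.2686,
  v_1 = u/||u|| ≈ (0.2076, 0.9782) (||v_1|| = 1).

λ_1 = 20.8489,  λ_2 = 1.1511;  v_1 ≈ (0.2076, 0.9782)


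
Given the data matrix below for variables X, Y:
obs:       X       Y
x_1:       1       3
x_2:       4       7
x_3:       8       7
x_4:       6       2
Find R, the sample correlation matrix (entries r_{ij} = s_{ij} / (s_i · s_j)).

Step 1 — column means:
  mean(X) = (1 + 4 + 8 + 6) / 4 = 19/4 = 4.75
  mean(Y) = (3 + 7 + 7 + 2) / 4 = 19/4 = 4.75

Step 2 — sample variances and covariances s[i,j] = (1/(n-1)) · Σ_k (x_{k,i} - mean_i) · (x_{k,j} - mean_j), with n-1 = 3:
  s[X,X] = ((-3.75)·(-3.75) + (-0.75)·(-0.75) + (3.25)·(3.25) + (1.25)·(1.25)) / 3 = 26.75/3 = 8.9167
  s[X,Y] = ((-3.75)·(-1.75) + (-0.75)·(2.25) + (3.25)·(2.25) + (1.25)·(-2.75)) / 3 = 8.75/3 = 2.9167
  s[Y,Y] = ((-1.75)·(-1.75) + (2.25)·(2.25) + (2.25)·(2.25) + (-2.75)·(-2.75)) / 3 = 20.75/3 = 6.9167
  Sample standard deviations s_i = √(s[i,i]):
  s(X) = √(8.9167) = 2.9861
  s(Y) = √(6.9167) = 2.63

Step 3 — r_{ij} = s_{ij} / (s_i · s_j):
  r[X,X] = 1 (diagonal).
  r[X,Y] = 2.9167 / (2.9861 · 2.63) = 2.9167 / 7.8533 = 0.3714
  r[Y,Y] = 1 (diagonal).

R is symmetric with unit diagonal. Assembling:

R = [[1, 0.3714],
 [0.3714, 1]]


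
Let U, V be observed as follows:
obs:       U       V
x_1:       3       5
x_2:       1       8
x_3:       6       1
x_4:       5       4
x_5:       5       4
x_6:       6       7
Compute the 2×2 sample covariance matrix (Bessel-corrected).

Step 1 — column means:
  mean(U) = (3 + 1 + 6 + 5 + 5 + 6) / 6 = 26/6 = 4.3333
  mean(V) = (5 + 8 + 1 + 4 + 4 + 7) / 6 = 29/6 = 4.8333

Step 2 — sample covariance S[i,j] = (1/(n-1)) · Σ_k (x_{k,i} - mean_i) · (x_{k,j} - mean_j), with n-1 = 5.
  S[U,U] = ((-1.3333)·(-1.3333) + (-3.3333)·(-3.3333) + (1.6667)·(1.6667) + (0.6667)·(0.6667) + (0.6667)·(0.6667) + (1.6667)·(1.6667)) / 5 = 19.3333/5 = 3.8667
  S[U,V] = ((-1.3333)·(0.1667) + (-3.3333)·(3.1667) + (1.6667)·(-3.8333) + (0.6667)·(-0.8333) + (0.6667)·(-0.8333) + (1.6667)·(2.1667)) / 5 = -14.6667/5 = -2.9333
  S[V,V] = ((0.1667)·(0.1667) + (3.1667)·(3.1667) + (-3.8333)·(-3.8333) + (-0.8333)·(-0.8333) + (-0.8333)·(-0.8333) + (2.1667)·(2.1667)) / 5 = 30.8333/5 = 6.1667

S is symmetric (S[j,i] = S[i,j]). Assembling:

S = [[3.8667, -2.9333],
 [-2.9333, 6.1667]]


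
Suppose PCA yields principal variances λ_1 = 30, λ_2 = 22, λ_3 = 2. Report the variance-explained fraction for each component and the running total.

Step 1 — total variance = trace(Sigma) = Σ λ_i = 30 + 22 + 2 = 54.

Step 2 — fraction explained by component i = λ_i / Σ λ:
  PC1: 30/54 = 0.5556
  PC2: 22/54 = 0.4074
  PC3: 2/54 = 0.037

Step 3 — cumulative fraction after k components = (λ_1 + ... + λ_k) / Σ λ:
  k = 1: 30/54 = 0.5556
  k = 2: (30 + 22)/54 = 52/54 = 0.963
  k = 3: (30 + 22 + 2)/54 = 54/54 = 1

Summary (fraction, with percent):

explained: PC1 0.5556 (55.56%), PC2 0.4074 (40.74%), PC3 0.037 (3.7%);  cumulative: 0.5556, 0.963, 1


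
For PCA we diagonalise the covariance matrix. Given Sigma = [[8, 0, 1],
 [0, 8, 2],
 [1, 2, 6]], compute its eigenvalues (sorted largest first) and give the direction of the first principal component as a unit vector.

Step 1 — characteristic polynomial p(λ) = det(λI - Sigma) = λ³ - tr·λ² + c_1·λ - det, where tr = trace, c_1 = sum of the principal 2×2 minors, det = det(Sigma):
  tr = 8 + 8 + 6 = 22,
  c_1 = (8·8 - (0)²) + (8·6 - (1)²) + (8·6 - (2)²) = 64 + 47 + 44 = 155,
  det = 8·(8·6 - (2)²) - (0)·((0)·6 - (2)·(1)) + (1)·((0)·(2) - 8·(1)) = 8·(44) - (0)·(-2) + (1)·(-8) = 344.
  So p(λ) = λ³ - 22λ² + 155λ - 344.
Step 2 — look for an integer root (rational root theorem: any rational root is an integer divisor of 344). Testing λ = 8:
  p(8) = 512 - 1408 + 1240 - 344 = 0  ✓
  Dividing out (λ - 8): p(λ) = (λ - 8)(λ² - 14λ + 43).
Step 3 — remaining eigenvalues from the quadratic λ² - 14λ + 43 = 0:
  Δ = 14² - 4·43 = 196 - 172 = 24,  λ = (14 ± √24)/2 = (14 ± 4.899)/2 ≈ 9.4495 or 4.5505.
  Sorted: λ_1 = 9.4495,  λ_2 = 8,  λ_3 = 4.5505  (check: sum = 22 = tr ✓).

Step 4 — unit eigenvector for λ_1 ≈ 9.4495: v spans the null space of (Sigma - λ_1 I), whose rows are
  r_1 = (-1.4495, 0, 1),  r_2 = (0, -1.4495, 2),  r_3 = (1, 2, -3.4495).
  v is orthogonal to every row, so take v ∝ r_1 × r_2 = ((0)·(2) - (1)·(-1.4495), (1)·(0) - (-1.4495)·(2), (-1.4495)·(-1.4495) - (0)·(0)) ≈ (1.4495, 2.899, 2.101).
  Let u = (1.4495, 2.899, 2.101).
  ||u|| = √((1.4495)² + (2.899)² + (2.101)²) = √(14.9194) ≈ 3.8626,  v_1 = u/||u|| ≈ (0.3753, 0.7505, 0.5439) (||v_1|| = 1).

λ_1 = 9.4495,  λ_2 = 8,  λ_3 = 4.5505;  v_1 ≈ (0.3753, 0.7505, 0.5439)


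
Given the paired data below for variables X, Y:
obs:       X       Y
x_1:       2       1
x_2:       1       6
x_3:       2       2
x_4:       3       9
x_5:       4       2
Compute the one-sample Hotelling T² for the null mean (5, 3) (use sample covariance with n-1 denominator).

Step 1 — sample mean vector:
  mean(X) = (2 + 1 + 2 + 3 + 4) / 5 = 12/5 = 2.4
  mean(Y) = (1 + 6 + 2 + 9 + 2) / 5 = 20/5 = 4
  x̄ = (2.4, 4),  deviation x̄ - mu_0 = (2.4, 4) - (5, 3) = (-2.6, 1).

Step 2 — sample covariance matrix, S[i,j] = (1/(n-1)) · Σ_k (x_{k,i} - mean_i) · (x_{k,j} - mean_j), divisor n-1 = 4:
  S[X,X] = ((-0.4)·(-0.4) + (-1.4)·(-1.4) + (-0.4)·(-0.4) + (0.6)·(0.6) + (1.6)·(1.6)) / 4 = 5.2/4 = 1.3
  S[X,Y] = ((-0.4)·(-3) + (-1.4)·(2) + (-0.4)·(-2) + (0.6)·(5) + (1.6)·(-2)) / 4 = -1/4 = -0.25
  S[Y,Y] = ((-3)·(-3) + (2)·(2) + (-2)·(-2) + (5)·(5) + (-2)·(-2)) / 4 = 46/4 = 11.5
  S = [[1.3, -0.25],
 [-0.25, 11.5]].

Step 3 — invert S. det(S) = 1.3·11.5 - (-0.25)² = 14.8875.
  S^{-1} = (1/det) · [[d, -b], [-b, a]] = [[0.7725, 0.0168],
 [0.0168, 0.0873]].

Step 4 — quadratic form (x̄ - mu_0)^T · S^{-1} · (x̄ - mu_0):
  S^{-1} · (x̄ - mu_0) = (-1.9916, 0.0437),
  (x̄ - mu_0)^T · [...] = (-2.6)·(-1.9916) + (1)·(0.0437) = 5.2218.

Step 5 — scale by n: T² = 5 · 5.2218 = 26.1092.

T² ≈ 26.1092


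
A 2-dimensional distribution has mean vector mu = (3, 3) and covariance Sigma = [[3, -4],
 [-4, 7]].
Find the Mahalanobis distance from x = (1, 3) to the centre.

Step 1 — centre the observation: (x - mu) = (-2, 0).

Step 2 — invert Sigma. det(Sigma) = 3·7 - (-4)² = 5.
  Sigma^{-1} = (1/det) · [[d, -b], [-b, a]] = [[1.4, 0.8],
 [0.8, 0.6]].

Step 3 — form the quadratic (x - mu)^T · Sigma^{-1} · (x - mu):
  Sigma^{-1} · (x - mu) = (-2.8, -1.6).
  (x - mu)^T · [Sigma^{-1} · (x - mu)] = (-2)·(-2.8) + (0)·(-1.6) = 5.6.

Step 4 — take square root: d = √(5.6) ≈ 2.3664.

d(x, mu) = √(5.6) ≈ 2.3664


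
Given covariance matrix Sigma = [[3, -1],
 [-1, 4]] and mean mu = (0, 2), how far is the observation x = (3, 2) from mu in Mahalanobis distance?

Step 1 — centre the observation: (x - mu) = (3, 0).

Step 2 — invert Sigma. det(Sigma) = 3·4 - (-1)² = 11.
  Sigma^{-1} = (1/det) · [[d, -b], [-b, a]] = [[0.3636, 0.0909],
 [0.0909, 0.2727]].

Step 3 — form the quadratic (x - mu)^T · Sigma^{-1} · (x - mu):
  Sigma^{-1} · (x - mu) = (1.0909, 0.2727).
  (x - mu)^T · [Sigma^{-1} · (x - mu)] = (3)·(1.0909) + (0)·(0.2727) = 3.2727.

Step 4 — take square root: d = √(3.2727) ≈ 1.8091.

d(x, mu) = √(3.2727) ≈ 1.8091


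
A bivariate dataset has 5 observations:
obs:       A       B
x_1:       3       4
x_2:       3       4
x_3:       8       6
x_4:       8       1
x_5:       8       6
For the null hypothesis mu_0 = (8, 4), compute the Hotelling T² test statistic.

Step 1 — sample mean vector:
  mean(A) = (3 + 3 + 8 + 8 + 8) / 5 = 30/5 = 6
  mean(B) = (4 + 4 + 6 + 1 + 6) / 5 = 21/5 = 4.2
  x̄ = (6, 4.2),  deviation x̄ - mu_0 = (6, 4.2) - (8, 4) = (-2, 0.2).

Step 2 — sample covariance matrix, S[i,j] = (1/(n-1)) · Σ_k (x_{k,i} - mean_i) · (x_{k,j} - mean_j), divisor n-1 = 4:
  S[A,A] = ((-3)·(-3) + (-3)·(-3) + (2)·(2) + (2)·(2) + (2)·(2)) / 4 = 30/4 = 7.5
  S[A,B] = ((-3)·(-0.2) + (-3)·(-0.2) + (2)·(1.8) + (2)·(-3.2) + (2)·(1.8)) / 4 = 2/4 = 0.5
  S[B,B] = ((-0.2)·(-0.2) + (-0.2)·(-0.2) + (1.8)·(1.8) + (-3.2)·(-3.2) + (1.8)·(1.8)) / 4 = 16.8/4 = 4.2
  S = [[7.5, 0.5],
 [0.5, 4.2]].

Step 3 — invert S. det(S) = 7.5·4.2 - (0.5)² = 31.25.
  S^{-1} = (1/det) · [[d, -b], [-b, a]] = [[0.1344, -0.016],
 [-0.016, 0.24]].

Step 4 — quadratic form (x̄ - mu_0)^T · S^{-1} · (x̄ - mu_0):
  S^{-1} · (x̄ - mu_0) = (-0.272, 0.08),
  (x̄ - mu_0)^T · [...] = (-2)·(-0.272) + (0.2)·(0.08) = 0.56.

Step 5 — scale by n: T² = 5 · 0.56 = 2.8.

T² ≈ 2.8


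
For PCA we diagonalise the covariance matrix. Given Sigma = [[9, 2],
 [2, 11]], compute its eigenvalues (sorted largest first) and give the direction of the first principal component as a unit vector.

Step 1 — characteristic polynomial of 2×2 Sigma:
  det(Sigma - λI) = λ² - trace · λ + det = 0.
  trace = 9 + 11 = 20, det = 9·11 - (2)² = 95.
Step 2 — discriminant:
  Δ = trace² - 4·det = 400 - 380 = 20.
Step 3 — eigenvalues:
  λ = (trace ± √Δ)/2 = (20 ± 4.4721)/2,
  λ_1 = 12.2361,  λ_2 = 7.7639.

Step 4 — unit eigenvector for λ_1: solve (Sigma - λ_1 I)v = 0. First row:
  (9 - 12.2361)·v_x + (2)·v_y = 0, i.e. (-3.2361)·v_x + (2)·v_y = 0,
  so v ∝ (b, λ_1 - a) = (2, 3.2361) = u.
  ||u|| = √((2)² + (3.2361)²) = √(14.4721) ≈ 3.8042,
  v_1 = u/||u|| ≈ (0.5257, 0.8507) (||v_1|| = 1).

λ_1 = 12.2361,  λ_2 = 7.7639;  v_1 ≈ (0.5257, 0.8507)


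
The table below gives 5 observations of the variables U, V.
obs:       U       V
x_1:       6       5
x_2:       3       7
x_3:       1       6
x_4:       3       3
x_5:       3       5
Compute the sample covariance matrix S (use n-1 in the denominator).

Step 1 — column means:
  mean(U) = (6 + 3 + 1 + 3 + 3) / 5 = 16/5 = 3.2
  mean(V) = (5 + 7 + 6 + 3 + 5) / 5 = 26/5 = 5.2

Step 2 — sample covariance S[i,j] = (1/(n-1)) · Σ_k (x_{k,i} - mean_i) · (x_{k,j} - mean_j), with n-1 = 4.
  S[U,U] = ((2.8)·(2.8) + (-0.2)·(-0.2) + (-2.2)·(-2.2) + (-0.2)·(-0.2) + (-0.2)·(-0.2)) / 4 = 12.8/4 = 3.2
  S[U,V] = ((2.8)·(-0.2) + (-0.2)·(1.8) + (-2.2)·(0.8) + (-0.2)·(-2.2) + (-0.2)·(-0.2)) / 4 = -2.2/4 = -0.55
  S[V,V] = ((-0.2)·(-0.2) + (1.8)·(1.8) + (0.8)·(0.8) + (-2.2)·(-2.2) + (-0.2)·(-0.2)) / 4 = 8.8/4 = 2.2

S is symmetric (S[j,i] = S[i,j]). Assembling:

S = [[3.2, -0.55],
 [-0.55, 2.2]]


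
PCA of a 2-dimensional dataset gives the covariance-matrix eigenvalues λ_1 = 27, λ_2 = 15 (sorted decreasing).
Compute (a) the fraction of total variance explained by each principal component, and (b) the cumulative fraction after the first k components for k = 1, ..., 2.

Step 1 — total variance = trace(Sigma) = Σ λ_i = 27 + 15 = 42.

Step 2 — fraction explained by component i = λ_i / Σ λ:
  PC1: 27/42 = 0.6429
  PC2: 15/42 = 0.3571

Step 3 — cumulative fraction after k components = (λ_1 + ... + λ_k) / Σ λ:
  k = 1: 27/42 = 0.6429
  k = 2: (27 + 15)/42 = 42/42 = 1

Summary (fraction, with percent):

explained: PC1 0.6429 (64.29%), PC2 0.3571 (35.71%);  cumulative: 0.6429, 1


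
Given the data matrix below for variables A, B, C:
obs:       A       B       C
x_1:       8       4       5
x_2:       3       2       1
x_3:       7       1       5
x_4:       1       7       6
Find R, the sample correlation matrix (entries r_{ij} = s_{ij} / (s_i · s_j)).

Step 1 — column means:
  mean(A) = (8 + 3 + 7 + 1) / 4 = 19/4 = 4.75
  mean(B) = (4 + 2 + 1 + 7) / 4 = 14/4 = 3.5
  mean(C) = (5 + 1 + 5 + 6) / 4 = 17/4 = 4.25

Step 2 — sample variances and covariances s[i,j] = (1/(n-1)) · Σ_k (x_{k,i} - mean_i) · (x_{k,j} - mean_j), with n-1 = 3:
  s[A,A] = ((3.25)·(3.25) + (-1.75)·(-1.75) + (2.25)·(2.25) + (-3.75)·(-3.75)) / 3 = 32.75/3 = 10.9167
  s[A,B] = ((3.25)·(0.5) + (-1.75)·(-1.5) + (2.25)·(-2.5) + (-3.75)·(3.5)) / 3 = -14.5/3 = -4.8333
  s[A,C] = ((3.25)·(0.75) + (-1.75)·(-3.25) + (2.25)·(0.75) + (-3.75)·(1.75)) / 3 = 3.25/3 = 1.0833
  s[B,B] = ((0.5)·(0.5) + (-1.5)·(-1.5) + (-2.5)·(-2.5) + (3.5)·(3.5)) / 3 = 21/3 = 7
  s[B,C] = ((0.5)·(0.75) + (-1.5)·(-3.25) + (-2.5)·(0.75) + (3.5)·(1.75)) / 3 = 9.5/3 = 3.1667
  s[C,C] = ((0.75)·(0.75) + (-3.25)·(-3.25) + (0.75)·(0.75) + (1.75)·(1.75)) / 3 = 14.75/3 = 4.9167
  Sample standard deviations s_i = √(s[i,i]):
  s(A) = √(10.9167) = 3.304
  s(B) = √(7) = 2.6458
  s(C) = √(4.9167) = 2.2174

Step 3 — r_{ij} = s_{ij} / (s_i · s_j):
  r[A,A] = 1 (diagonal).
  r[A,B] = -4.8333 / (3.304 · 2.6458) = -4.8333 / 8.7417 = -0.5529
  r[A,C] = 1.0833 / (3.304 · 2.2174) = 1.0833 / 7.3262 = 0.1479
  r[B,B] = 1 (diagonal).
  r[B,C] = 3.1667 / (2.6458 · 2.2174) = 3.1667 / 5.8666 = 0.5398
  r[C,C] = 1 (diagonal).

R is symmetric with unit diagonal. Assembling:

R = [[1, -0.5529, 0.1479],
 [-0.5529, 1, 0.5398],
 [0.1479, 0.5398, 1]]


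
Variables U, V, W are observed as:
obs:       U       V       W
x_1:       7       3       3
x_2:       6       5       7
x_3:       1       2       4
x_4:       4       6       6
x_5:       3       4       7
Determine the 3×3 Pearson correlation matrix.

Step 1 — column means:
  mean(U) = (7 + 6 + 1 + 4 + 3) / 5 = 21/5 = 4.2
  mean(V) = (3 + 5 + 2 + 6 + 4) / 5 = 20/5 = 4
  mean(W) = (3 + 7 + 4 + 6 + 7) / 5 = 27/5 = 5.4

Step 2 — sample variances and covariances s[i,j] = (1/(n-1)) · Σ_k (x_{k,i} - mean_i) · (x_{k,j} - mean_j), with n-1 = 4:
  s[U,U] = ((2.8)·(2.8) + (1.8)·(1.8) + (-3.2)·(-3.2) + (-0.2)·(-0.2) + (-1.2)·(-1.2)) / 4 = 22.8/4 = 5.7
  s[U,V] = ((2.8)·(-1) + (1.8)·(1) + (-3.2)·(-2) + (-0.2)·(2) + (-1.2)·(0)) / 4 = 5/4 = 1.25
  s[U,W] = ((2.8)·(-2.4) + (1.8)·(1.6) + (-3.2)·(-1.4) + (-0.2)·(0.6) + (-1.2)·(1.6)) / 4 = -1.4/4 = -0.35
  s[V,V] = ((-1)·(-1) + (1)·(1) + (-2)·(-2) + (2)·(2) + (0)·(0)) / 4 = 10/4 = 2.5
  s[V,W] = ((-1)·(-2.4) + (1)·(1.6) + (-2)·(-1.4) + (2)·(0.6) + (0)·(1.6)) / 4 = 8/4 = 2
  s[W,W] = ((-2.4)·(-2.4) + (1.6)·(1.6) + (-1.4)·(-1.4) + (0.6)·(0.6) + (1.6)·(1.6)) / 4 = 13.2/4 = 3.3
  Sample standard deviations s_i = √(s[i,i]):
  s(U) = √(5.7) = 2.3875
  s(V) = √(2.5) = 1.5811
  s(W) = √(3.3) = 1.8166

Step 3 — r_{ij} = s_{ij} / (s_i · s_j):
  r[U,U] = 1 (diagonal).
  r[U,V] = 1.25 / (2.3875 · 1.5811) = 1.25 / 3.7749 = 0.3311
  r[U,W] = -0.35 / (2.3875 · 1.8166) = -0.35 / 4.337 = -0.0807
  r[V,V] = 1 (diagonal).
  r[V,W] = 2 / (1.5811 · 1.8166) = 2 / 2.8723 = 0.6963
  r[W,W] = 1 (diagonal).

R is symmetric with unit diagonal. Assembling:

R = [[1, 0.3311, -0.0807],
 [0.3311, 1, 0.6963],
 [-0.0807, 0.6963, 1]]


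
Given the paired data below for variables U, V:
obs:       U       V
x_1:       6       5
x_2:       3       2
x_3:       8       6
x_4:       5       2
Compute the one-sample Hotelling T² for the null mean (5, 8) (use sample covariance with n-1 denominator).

Step 1 — sample mean vector:
  mean(U) = (6 + 3 + 8 + 5) / 4 = 22/4 = 5.5
  mean(V) = (5 + 2 + 6 + 2) / 4 = 15/4 = 3.75
  x̄ = (5.5, 3.75),  deviation x̄ - mu_0 = (5.5, 3.75) - (5, 8) = (0.5, -4.25).

Step 2 — sample covariance matrix, S[i,j] = (1/(n-1)) · Σ_k (x_{k,i} - mean_i) · (x_{k,j} - mean_j), divisor n-1 = 3:
  S[U,U] = ((0.5)·(0.5) + (-2.5)·(-2.5) + (2.5)·(2.5) + (-0.5)·(-0.5)) / 3 = 13/3 = 4.3333
  S[U,V] = ((0.5)·(1.25) + (-2.5)·(-1.75) + (2.5)·(2.25) + (-0.5)·(-1.75)) / 3 = 11.5/3 = 3.8333
  S[V,V] = ((1.25)·(1.25) + (-1.75)·(-1.75) + (2.25)·(2.25) + (-1.75)·(-1.75)) / 3 = 12.75/3 = 4.25
  S = [[4.3333, 3.8333],
 [3.8333, 4.25]].

Step 3 — invert S. det(S) = 4.3333·4.25 - (3.8333)² = 3.7222.
  S^{-1} = (1/det) · [[d, -b], [-b, a]] = [[1.1418, -1.0299],
 [-1.0299, 1.1642]].

Step 4 — quadratic form (x̄ - mu_0)^T · S^{-1} · (x̄ - mu_0):
  S^{-1} · (x̄ - mu_0) = (4.9478, -5.4627),
  (x̄ - mu_0)^T · [...] = (0.5)·(4.9478) + (-4.25)·(-5.4627) = 25.6903.

Step 5 — scale by n: T² = 4 · 25.6903 = 102.7612.

T² ≈ 102.7612


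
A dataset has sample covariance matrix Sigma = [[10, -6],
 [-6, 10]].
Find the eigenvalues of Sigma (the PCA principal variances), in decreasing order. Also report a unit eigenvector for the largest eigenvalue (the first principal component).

Step 1 — characteristic polynomial of 2×2 Sigma:
  det(Sigma - λI) = λ² - trace · λ + det = 0.
  trace = 10 + 10 = 20, det = 10·10 - (-6)² = 64.
Step 2 — discriminant:
  Δ = trace² - 4·det = 400 - 256 = 144.
Step 3 — eigenvalues:
  λ = (trace ± √Δ)/2 = (20 ± 12)/2,
  λ_1 = 16,  λ_2 = 4.

Step 4 — unit eigenvector for λ_1: solve (Sigma - λ_1 I)v = 0. First row:
  (10 - 16)·v_x + (-6)·v_y = 0, i.e. (-6)·v_x + (-6)·v_y = 0,
  so v ∝ (b, λ_1 - a) = (-6, 6); multiply by -1 so the first entry is positive: u = (6, -6).
  ||u|| = √((6)² + (-6)²) = √(72) ≈ 8.4853,
  v_1 = u/||u|| ≈ (0.7071, -0.7071) (||v_1|| = 1).

λ_1 = 16,  λ_2 = 4;  v_1 ≈ (0.7071, -0.7071)


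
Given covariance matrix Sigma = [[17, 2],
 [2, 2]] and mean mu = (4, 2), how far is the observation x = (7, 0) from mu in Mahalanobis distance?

Step 1 — centre the observation: (x - mu) = (3, -2).

Step 2 — invert Sigma. det(Sigma) = 17·2 - (2)² = 30.
  Sigma^{-1} = (1/det) · [[d, -b], [-b, a]] = [[0.0667, -0.0667],
 [-0.0667, 0.5667]].

Step 3 — form the quadratic (x - mu)^T · Sigma^{-1} · (x - mu):
  Sigma^{-1} · (x - mu) = (0.3333, -1.3333).
  (x - mu)^T · [Sigma^{-1} · (x - mu)] = (3)·(0.3333) + (-2)·(-1.3333) = 3.6667.

Step 4 — take square root: d = √(3.6667) ≈ 1.9149.

d(x, mu) = √(3.6667) ≈ 1.9149


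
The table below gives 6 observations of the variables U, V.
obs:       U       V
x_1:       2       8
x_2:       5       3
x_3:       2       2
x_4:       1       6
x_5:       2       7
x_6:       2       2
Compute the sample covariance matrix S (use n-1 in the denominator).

Step 1 — column means:
  mean(U) = (2 + 5 + 2 + 1 + 2 + 2) / 6 = 14/6 = 2.3333
  mean(V) = (8 + 3 + 2 + 6 + 7 + 2) / 6 = 28/6 = 4.6667

Step 2 — sample covariance S[i,j] = (1/(n-1)) · Σ_k (x_{k,i} - mean_i) · (x_{k,j} - mean_j), with n-1 = 5.
  S[U,U] = ((-0.3333)·(-0.3333) + (2.6667)·(2.6667) + (-0.3333)·(-0.3333) + (-1.3333)·(-1.3333) + (-0.3333)·(-0.3333) + (-0.3333)·(-0.3333)) / 5 = 9.3333/5 = 1.8667
  S[U,V] = ((-0.3333)·(3.3333) + (2.6667)·(-1.6667) + (-0.3333)·(-2.6667) + (-1.3333)·(1.3333) + (-0.3333)·(2.3333) + (-0.3333)·(-2.6667)) / 5 = -6.3333/5 = -1.2667
  S[V,V] = ((3.3333)·(3.3333) + (-1.6667)·(-1.6667) + (-2.6667)·(-2.6667) + (1.3333)·(1.3333) + (2.3333)·(2.3333) + (-2.6667)·(-2.6667)) / 5 = 35.3333/5 = 7.0667

S is symmetric (S[j,i] = S[i,j]). Assembling:

S = [[1.8667, -1.2667],
 [-1.2667, 7.0667]]


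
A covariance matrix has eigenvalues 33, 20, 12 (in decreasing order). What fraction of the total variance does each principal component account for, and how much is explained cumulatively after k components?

Step 1 — total variance = trace(Sigma) = Σ λ_i = 33 + 20 + 12 = 65.

Step 2 — fraction explained by component i = λ_i / Σ λ:
  PC1: 33/65 = 0.5077
  PC2: 20/65 = 0.3077
  PC3: 12/65 = 0.1846

Step 3 — cumulative fraction after k components = (λ_1 + ... + λ_k) / Σ λ:
  k = 1: 33/65 = 0.5077
  k = 2: (33 + 20)/65 = 53/65 = 0.8154
  k = 3: (33 + 20 + 12)/65 = 65/65 = 1

Summary (fraction, with percent):

explained: PC1 0.5077 (50.77%), PC2 0.3077 (30.77%), PC3 0.1846 (18.46%);  cumulative: 0.5077, 0.8154, 1


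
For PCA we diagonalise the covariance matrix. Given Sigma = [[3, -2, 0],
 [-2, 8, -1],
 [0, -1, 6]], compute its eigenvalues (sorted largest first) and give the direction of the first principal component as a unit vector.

Step 1 — characteristic polynomial p(λ) = det(λI - Sigma) = λ³ - tr·λ² + c_1·λ - det, where tr = trace, c_1 = sum of the principal 2×2 minors, det = det(Sigma):
  tr = 3 + 8 + 6 = 17,
  c_1 = (3·8 - (-2)²) + (3·6 - (0)²) + (8·6 - (-1)²) = 20 + 18 + 47 = 85,
  det = 3·(8·6 - (-1)²) - (-2)·((-2)·6 - (-1)·(0)) + (0)·((-2)·(-1) - 8·(0)) = 3·(47) - (-2)·(-12) + (0)·(2) = 117.
  So p(λ) = λ³ - 17λ² + 85λ - 117.
Step 2 — look for an integer root (rational root theorem: any rational root is an integer divisor of 117). Testing λ = 9:
  p(9) = 729 - 1377 + 765 - 117 = 0  ✓
  Dividing out (λ - 9): p(λ) = (λ - 9)(λ² - 8λ + 13).
Step 3 — remaining eigenvalues from the quadratic λ² - 8λ + 13 = 0:
  Δ = 8² - 4·13 = 64 - 52 = 12,  λ = (8 ± √12)/2 = (8 ± 3.4641)/2 ≈ 5.7321 or 2.2679.
  Sorted: λ_1 = 9,  λ_2 = 5.7321,  λ_3 = 2.2679  (check: sum = 17 = tr ✓).

Step 4 — unit eigenvector for λ_1 = 9: v spans the null space of (Sigma - λ_1 I), whose rows are
  r_1 = (-6, -2, 0),  r_2 = (-2, -1, -1),  r_3 = (0, -1, -3).
  v is orthogonal to every row, so take v ∝ r_1 × r_2 = ((-2)·(-1) - (0)·(-1), (0)·(-2) - (-6)·(-1), (-6)·(-1) - (-2)·(-2)) = (2, -6, 2).
  Rescale (divide by 2): u = (1, -3, 1).
  ||u|| = √((1)² + (-3)² + (1)²) = √(11) ≈ 3.3166,  v_1 = u/||u|| ≈ (0.3015, -0.9045, 0.3015) (||v_1|| = 1).

λ_1 = 9,  λ_2 = 5.7321,  λ_3 = 2.2679;  v_1 ≈ (0.3015, -0.9045, 0.3015)


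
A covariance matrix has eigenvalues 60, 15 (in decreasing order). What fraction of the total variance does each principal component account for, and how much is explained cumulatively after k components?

Step 1 — total variance = trace(Sigma) = Σ λ_i = 60 + 15 = 75.

Step 2 — fraction explained by component i = λ_i / Σ λ:
  PC1: 60/75 = 0.8
  PC2: 15/75 = 0.2

Step 3 — cumulative fraction after k components = (λ_1 + ... + λ_k) / Σ λ:
  k = 1: 60/75 = 0.8
  k = 2: (60 + 15)/75 = 75/75 = 1

Summary (fraction, with percent):

explained: PC1 0.8 (80%), PC2 0.2 (20%);  cumulative: 0.8, 1


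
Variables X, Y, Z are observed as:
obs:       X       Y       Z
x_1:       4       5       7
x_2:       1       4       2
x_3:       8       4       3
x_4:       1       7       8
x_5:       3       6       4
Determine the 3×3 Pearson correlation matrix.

Step 1 — column means:
  mean(X) = (4 + 1 + 8 + 1 + 3) / 5 = 17/5 = 3.4
  mean(Y) = (5 + 4 + 4 + 7 + 6) / 5 = 26/5 = 5.2
  mean(Z) = (7 + 2 + 3 + 8 + 4) / 5 = 24/5 = 4.8

Step 2 — sample variances and covariances s[i,j] = (1/(n-1)) · Σ_k (x_{k,i} - mean_i) · (x_{k,j} - mean_j), with n-1 = 4:
  s[X,X] = ((0.6)·(0.6) + (-2.4)·(-2.4) + (4.6)·(4.6) + (-2.4)·(-2.4) + (-0.4)·(-0.4)) / 4 = 33.2/4 = 8.3
  s[X,Y] = ((0.6)·(-0.2) + (-2.4)·(-1.2) + (4.6)·(-1.2) + (-2.4)·(1.8) + (-0.4)·(0.8)) / 4 = -7.4/4 = -1.85
  s[X,Z] = ((0.6)·(2.2) + (-2.4)·(-2.8) + (4.6)·(-1.8) + (-2.4)·(3.2) + (-0.4)·(-0.8)) / 4 = -7.6/4 = -1.9
  s[Y,Y] = ((-0.2)·(-0.2) + (-1.2)·(-1.2) + (-1.2)·(-1.2) + (1.8)·(1.8) + (0.8)·(0.8)) / 4 = 6.8/4 = 1.7
  s[Y,Z] = ((-0.2)·(2.2) + (-1.2)·(-2.8) + (-1.2)·(-1.8) + (1.8)·(3.2) + (0.8)·(-0.8)) / 4 = 10.2/4 = 2.55
  s[Z,Z] = ((2.2)·(2.2) + (-2.8)·(-2.8) + (-1.8)·(-1.8) + (3.2)·(3.2) + (-0.8)·(-0.8)) / 4 = 26.8/4 = 6.7
  Sample standard deviations s_i = √(s[i,i]):
  s(X) = √(8.3) = 2.881
  s(Y) = √(1.7) = 1.3038
  s(Z) = √(6.7) = 2.5884

Step 3 — r_{ij} = s_{ij} / (s_i · s_j):
  r[X,X] = 1 (diagonal).
  r[X,Y] = -1.85 / (2.881 · 1.3038) = -1.85 / 3.7563 = -0.4925
  r[X,Z] = -1.9 / (2.881 · 2.5884) = -1.9 / 7.4572 = -0.2548
  r[Y,Y] = 1 (diagonal).
  r[Y,Z] = 2.55 / (1.3038 · 2.5884) = 2.55 / 3.3749 = 0.7556
  r[Z,Z] = 1 (diagonal).

R is symmetric with unit diagonal. Assembling:

R = [[1, -0.4925, -0.2548],
 [-0.4925, 1, 0.7556],
 [-0.2548, 0.7556, 1]]


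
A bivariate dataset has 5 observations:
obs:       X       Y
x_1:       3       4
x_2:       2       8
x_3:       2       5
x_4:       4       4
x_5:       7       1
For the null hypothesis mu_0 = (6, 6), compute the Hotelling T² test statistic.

Step 1 — sample mean vector:
  mean(X) = (3 + 2 + 2 + 4 + 7) / 5 = 18/5 = 3.6
  mean(Y) = (4 + 8 + 5 + 4 + 1) / 5 = 22/5 = 4.4
  x̄ = (3.6, 4.4),  deviation x̄ - mu_0 = (3.6, 4.4) - (6, 6) = (-2.4, -1.6).

Step 2 — sample covariance matrix, S[i,j] = (1/(n-1)) · Σ_k (x_{k,i} - mean_i) · (x_{k,j} - mean_j), divisor n-1 = 4:
  S[X,X] = ((-0.6)·(-0.6) + (-1.6)·(-1.6) + (-1.6)·(-1.6) + (0.4)·(0.4) + (3.4)·(3.4)) / 4 = 17.2/4 = 4.3
  S[X,Y] = ((-0.6)·(-0.4) + (-1.6)·(3.6) + (-1.6)·(0.6) + (0.4)·(-0.4) + (3.4)·(-3.4)) / 4 = -18.2/4 = -4.55
  S[Y,Y] = ((-0.4)·(-0.4) + (3.6)·(3.6) + (0.6)·(0.6) + (-0.4)·(-0.4) + (-3.4)·(-3.4)) / 4 = 25.2/4 = 6.3
  S = [[4.3, -4.55],
 [-4.55, 6.3]].

Step 3 — invert S. det(S) = 4.3·6.3 - (-4.55)² = 6.3875.
  S^{-1} = (1/det) · [[d, -b], [-b, a]] = [[0.9863, 0.7123],
 [0.7123, 0.6732]].

Step 4 — quadratic form (x̄ - mu_0)^T · S^{-1} · (x̄ - mu_0):
  S^{-1} · (x̄ - mu_0) = (-3.5068, -2.7867),
  (x̄ - mu_0)^T · [...] = (-2.4)·(-3.5068) + (-1.6)·(-2.7867) = 12.8751.

Step 5 — scale by n: T² = 5 · 12.8751 = 64.3757.

T² ≈ 64.3757


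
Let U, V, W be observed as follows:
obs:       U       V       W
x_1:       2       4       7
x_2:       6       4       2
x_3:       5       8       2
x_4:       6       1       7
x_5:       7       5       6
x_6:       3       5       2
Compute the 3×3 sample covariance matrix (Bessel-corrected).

Step 1 — column means:
  mean(U) = (2 + 6 + 5 + 6 + 7 + 3) / 6 = 29/6 = 4.8333
  mean(V) = (4 + 4 + 8 + 1 + 5 + 5) / 6 = 27/6 = 4.5
  mean(W) = (7 + 2 + 2 + 7 + 6 + 2) / 6 = 26/6 = 4.3333

Step 2 — sample covariance S[i,j] = (1/(n-1)) · Σ_k (x_{k,i} - mean_i) · (x_{k,j} - mean_j), with n-1 = 5.
  S[U,U] = ((-2.8333)·(-2.8333) + (1.1667)·(1.1667) + (0.1667)·(0.1667) + (1.1667)·(1.1667) + (2.1667)·(2.1667) + (-1.8333)·(-1.8333)) / 5 = 18.8333/5 = 3.7667
  S[U,V] = ((-2.8333)·(-0.5) + (1.1667)·(-0.5) + (0.1667)·(3.5) + (1.1667)·(-3.5) + (2.1667)·(0.5) + (-1.8333)·(0.5)) / 5 = -2.5/5 = -0.5
  S[U,W] = ((-2.8333)·(2.6667) + (1.1667)·(-2.3333) + (0.1667)·(-2.3333) + (1.1667)·(2.6667) + (2.1667)·(1.6667) + (-1.8333)·(-2.3333)) / 5 = 0.3333/5 = 0.0667
  S[V,V] = ((-0.5)·(-0.5) + (-0.5)·(-0.5) + (3.5)·(3.5) + (-3.5)·(-3.5) + (0.5)·(0.5) + (0.5)·(0.5)) / 5 = 25.5/5 = 5.1
  S[V,W] = ((-0.5)·(2.6667) + (-0.5)·(-2.3333) + (3.5)·(-2.3333) + (-3.5)·(2.6667) + (0.5)·(1.6667) + (0.5)·(-2.3333)) / 5 = -18/5 = -3.6
  S[W,W] = ((2.6667)·(2.6667) + (-2.3333)·(-2.3333) + (-2.3333)·(-2.3333) + (2.6667)·(2.6667) + (1.6667)·(1.6667) + (-2.3333)·(-2.3333)) / 5 = 33.3333/5 = 6.6667

S is symmetric (S[j,i] = S[i,j]). Assembling:

S = [[3.7667, -0.5, 0.0667],
 [-0.5, 5.1, -3.6],
 [0.0667, -3.6, 6.6667]]


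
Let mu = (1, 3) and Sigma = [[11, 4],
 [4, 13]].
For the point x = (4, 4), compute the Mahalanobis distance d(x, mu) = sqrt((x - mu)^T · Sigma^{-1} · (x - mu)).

Step 1 — centre the observation: (x - mu) = (3, 1).

Step 2 — invert Sigma. det(Sigma) = 11·13 - (4)² = 127.
  Sigma^{-1} = (1/det) · [[d, -b], [-b, a]] = [[0.1024, -0.0315],
 [-0.0315, 0.0866]].

Step 3 — form the quadratic (x - mu)^T · Sigma^{-1} · (x - mu):
  Sigma^{-1} · (x - mu) = (0.2756, -0.0079).
  (x - mu)^T · [Sigma^{-1} · (x - mu)] = (3)·(0.2756) + (1)·(-0.0079) = 0.8189.

Step 4 — take square root: d = √(0.8189) ≈ 0.9049.

d(x, mu) = √(0.8189) ≈ 0.9049


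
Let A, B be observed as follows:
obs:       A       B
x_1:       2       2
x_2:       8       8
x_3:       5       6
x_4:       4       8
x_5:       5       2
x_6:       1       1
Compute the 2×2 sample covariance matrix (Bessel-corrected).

Step 1 — column means:
  mean(A) = (2 + 8 + 5 + 4 + 5 + 1) / 6 = 25/6 = 4.1667
  mean(B) = (2 + 8 + 6 + 8 + 2 + 1) / 6 = 27/6 = 4.5

Step 2 — sample covariance S[i,j] = (1/(n-1)) · Σ_k (x_{k,i} - mean_i) · (x_{k,j} - mean_j), with n-1 = 5.
  S[A,A] = ((-2.1667)·(-2.1667) + (3.8333)·(3.8333) + (0.8333)·(0.8333) + (-0.1667)·(-0.1667) + (0.8333)·(0.8333) + (-3.1667)·(-3.1667)) / 5 = 30.8333/5 = 6.1667
  S[A,B] = ((-2.1667)·(-2.5) + (3.8333)·(3.5) + (0.8333)·(1.5) + (-0.1667)·(3.5) + (0.8333)·(-2.5) + (-3.1667)·(-3.5)) / 5 = 28.5/5 = 5.7
  S[B,B] = ((-2.5)·(-2.5) + (3.5)·(3.5) + (1.5)·(1.5) + (3.5)·(3.5) + (-2.5)·(-2.5) + (-3.5)·(-3.5)) / 5 = 51.5/5 = 10.3

S is symmetric (S[j,i] = S[i,j]). Assembling:

S = [[6.1667, 5.7],
 [5.7, 10.3]]


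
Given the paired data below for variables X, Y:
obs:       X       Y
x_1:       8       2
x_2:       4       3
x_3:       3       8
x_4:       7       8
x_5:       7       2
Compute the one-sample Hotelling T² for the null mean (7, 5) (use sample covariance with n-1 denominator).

Step 1 — sample mean vector:
  mean(X) = (8 + 4 + 3 + 7 + 7) / 5 = 29/5 = 5.8
  mean(Y) = (2 + 3 + 8 + 8 + 2) / 5 = 23/5 = 4.6
  x̄ = (5.8, 4.6),  deviation x̄ - mu_0 = (5.8, 4.6) - (7, 5) = (-1.2, -0.4).

Step 2 — sample covariance matrix, S[i,j] = (1/(n-1)) · Σ_k (x_{k,i} - mean_i) · (x_{k,j} - mean_j), divisor n-1 = 4:
  S[X,X] = ((2.2)·(2.2) + (-1.8)·(-1.8) + (-2.8)·(-2.8) + (1.2)·(1.2) + (1.2)·(1.2)) / 4 = 18.8/4 = 4.7
  S[X,Y] = ((2.2)·(-2.6) + (-1.8)·(-1.6) + (-2.8)·(3.4) + (1.2)·(3.4) + (1.2)·(-2.6)) / 4 = -11.4/4 = -2.85
  S[Y,Y] = ((-2.6)·(-2.6) + (-1.6)·(-1.6) + (3.4)·(3.4) + (3.4)·(3.4) + (-2.6)·(-2.6)) / 4 = 39.2/4 = 9.8
  S = [[4.7, -2.85],
 [-2.85, 9.8]].

Step 3 — invert S. det(S) = 4.7·9.8 - (-2.85)² = 37.9375.
  S^{-1} = (1/det) · [[d, -b], [-b, a]] = [[0.2583, 0.0751],
 [0.0751, 0.1239]].

Step 4 — quadratic form (x̄ - mu_0)^T · S^{-1} · (x̄ - mu_0):
  S^{-1} · (x̄ - mu_0) = (-0.34, -0.1397),
  (x̄ - mu_0)^T · [...] = (-1.2)·(-0.34) + (-0.4)·(-0.1397) = 0.4639.

Step 5 — scale by n: T² = 5 · 0.4639 = 2.3196.

T² ≈ 2.3196


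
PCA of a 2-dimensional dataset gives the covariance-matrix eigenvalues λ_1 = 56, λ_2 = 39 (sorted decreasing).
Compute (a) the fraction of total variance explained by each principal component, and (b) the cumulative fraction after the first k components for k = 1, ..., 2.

Step 1 — total variance = trace(Sigma) = Σ λ_i = 56 + 39 = 95.

Step 2 — fraction explained by component i = λ_i / Σ λ:
  PC1: 56/95 = 0.5895
  PC2: 39/95 = 0.4105

Step 3 — cumulative fraction after k components = (λ_1 + ... + λ_k) / Σ λ:
  k = 1: 56/95 = 0.5895
  k = 2: (56 + 39)/95 = 95/95 = 1

Summary (fraction, with percent):

explained: PC1 0.5895 (58.95%), PC2 0.4105 (41.05%);  cumulative: 0.5895, 1


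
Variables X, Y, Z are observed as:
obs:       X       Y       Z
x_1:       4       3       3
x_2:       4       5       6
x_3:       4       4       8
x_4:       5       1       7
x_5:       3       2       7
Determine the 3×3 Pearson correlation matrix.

Step 1 — column means:
  mean(X) = (4 + 4 + 4 + 5 + 3) / 5 = 20/5 = 4
  mean(Y) = (3 + 5 + 4 + 1 + 2) / 5 = 15/5 = 3
  mean(Z) = (3 + 6 + 8 + 7 + 7) / 5 = 31/5 = 6.2

Step 2 — sample variances and covariances s[i,j] = (1/(n-1)) · Σ_k (x_{k,i} - mean_i) · (x_{k,j} - mean_j), with n-1 = 4:
  s[X,X] = ((0)·(0) + (0)·(0) + (0)·(0) + (1)·(1) + (-1)·(-1)) / 4 = 2/4 = 0.5
  s[X,Y] = ((0)·(0) + (0)·(2) + (0)·(1) + (1)·(-2) + (-1)·(-1)) / 4 = -1/4 = -0.25
  s[X,Z] = ((0)·(-3.2) + (0)·(-0.2) + (0)·(1.8) + (1)·(0.8) + (-1)·(0.8)) / 4 = 0/4 = 0
  s[Y,Y] = ((0)·(0) + (2)·(2) + (1)·(1) + (-2)·(-2) + (-1)·(-1)) / 4 = 10/4 = 2.5
  s[Y,Z] = ((0)·(-3.2) + (2)·(-0.2) + (1)·(1.8) + (-2)·(0.8) + (-1)·(0.8)) / 4 = -1/4 = -0.25
  s[Z,Z] = ((-3.2)·(-3.2) + (-0.2)·(-0.2) + (1.8)·(1.8) + (0.8)·(0.8) + (0.8)·(0.8)) / 4 = 14.8/4 = 3.7
  Sample standard deviations s_i = √(s[i,i]):
  s(X) = √(0.5) = 0.7071
  s(Y) = √(2.5) = 1.5811
  s(Z) = √(3.7) = 1.9235

Step 3 — r_{ij} = s_{ij} / (s_i · s_j):
  r[X,X] = 1 (diagonal).
  r[X,Y] = -0.25 / (0.7071 · 1.5811) = -0.25 / 1.118 = -0.2236
  r[X,Z] = 0 / (0.7071 · 1.9235) = 0 / 1.3601 = 0
  r[Y,Y] = 1 (diagonal).
  r[Y,Z] = -0.25 / (1.5811 · 1.9235) = -0.25 / 3.0414 = -0.0822
  r[Z,Z] = 1 (diagonal).

R is symmetric with unit diagonal. Assembling:

R = [[1, -0.2236, 0],
 [-0.2236, 1, -0.0822],
 [0, -0.0822, 1]]


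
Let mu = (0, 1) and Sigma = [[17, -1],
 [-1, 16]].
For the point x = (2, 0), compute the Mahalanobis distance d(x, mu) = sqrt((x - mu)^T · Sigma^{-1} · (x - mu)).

Step 1 — centre the observation: (x - mu) = (2, -1).

Step 2 — invert Sigma. det(Sigma) = 17·16 - (-1)² = 271.
  Sigma^{-1} = (1/det) · [[d, -b], [-b, a]] = [[0.059, 0.0037],
 [0.0037, 0.0627]].

Step 3 — form the quadratic (x - mu)^T · Sigma^{-1} · (x - mu):
  Sigma^{-1} · (x - mu) = (0.1144, -0.0554).
  (x - mu)^T · [Sigma^{-1} · (x - mu)] = (2)·(0.1144) + (-1)·(-0.0554) = 0.2841.

Step 4 — take square root: d = √(0.2841) ≈ 0.533.

d(x, mu) = √(0.2841) ≈ 0.533


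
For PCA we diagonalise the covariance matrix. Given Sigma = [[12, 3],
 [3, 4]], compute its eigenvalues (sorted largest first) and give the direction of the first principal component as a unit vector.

Step 1 — characteristic polynomial of 2×2 Sigma:
  det(Sigma - λI) = λ² - trace · λ + det = 0.
  trace = 12 + 4 = 16, det = 12·4 - (3)² = 39.
Step 2 — discriminant:
  Δ = trace² - 4·det = 256 - 156 = 100.
Step 3 — eigenvalues:
  λ = (trace ± √Δ)/2 = (16 ± 10)/2,
  λ_1 = 13,  λ_2 = 3.

Step 4 — unit eigenvector for λ_1: solve (Sigma - λ_1 I)v = 0. First row:
  (12 - 13)·v_x + (3)·v_y = 0, i.e. (-1)·v_x + (3)·v_y = 0,
  so v ∝ (b, λ_1 - a) = (3, 1) = u.
  ||u|| = √((3)² + (1)²) = √(10) ≈ 3.1623,
  v_1 = u/||u|| ≈ (0.9487, 0.3162) (||v_1|| = 1).

λ_1 = 13,  λ_2 = 3;  v_1 ≈ (0.9487, 0.3162)


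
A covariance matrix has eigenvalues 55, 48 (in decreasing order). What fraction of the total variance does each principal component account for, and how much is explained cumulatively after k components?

Step 1 — total variance = trace(Sigma) = Σ λ_i = 55 + 48 = 103.

Step 2 — fraction explained by component i = λ_i / Σ λ:
  PC1: 55/103 = 0.534
  PC2: 48/103 = 0.466

Step 3 — cumulative fraction after k components = (λ_1 + ... + λ_k) / Σ λ:
  k = 1: 55/103 = 0.534
  k = 2: (55 + 48)/103 = 103/103 = 1

Summary (fraction, with percent):

explained: PC1 0.534 (53.4%), PC2 0.466 (46.6%);  cumulative: 0.534, 1
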